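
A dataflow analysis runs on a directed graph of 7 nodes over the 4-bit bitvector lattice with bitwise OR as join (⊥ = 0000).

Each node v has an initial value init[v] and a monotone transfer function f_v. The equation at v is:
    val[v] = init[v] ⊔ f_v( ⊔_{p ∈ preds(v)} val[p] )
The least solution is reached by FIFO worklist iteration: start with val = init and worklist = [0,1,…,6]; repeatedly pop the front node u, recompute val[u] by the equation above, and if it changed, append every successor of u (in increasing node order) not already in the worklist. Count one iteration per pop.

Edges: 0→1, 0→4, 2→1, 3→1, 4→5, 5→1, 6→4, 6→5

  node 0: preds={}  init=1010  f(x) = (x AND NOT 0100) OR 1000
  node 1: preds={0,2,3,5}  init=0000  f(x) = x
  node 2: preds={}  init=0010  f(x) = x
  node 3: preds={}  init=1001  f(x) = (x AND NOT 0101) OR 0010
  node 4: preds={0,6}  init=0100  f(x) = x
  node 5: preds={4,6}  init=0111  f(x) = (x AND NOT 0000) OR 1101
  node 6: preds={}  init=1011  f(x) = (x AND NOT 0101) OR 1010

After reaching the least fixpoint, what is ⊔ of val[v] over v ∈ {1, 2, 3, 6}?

1111

Iteration log — 8 steps:
  step 1. node 0  ⊔preds=0000  new=1010  stable
  step 2. node 1  ⊔preds=1111  new=1111  old=0000  +wl: 
  step 3. node 2  ⊔preds=0000  new=0010  stable
  step 4. node 3  ⊔preds=0000  new=1011  old=1001  +wl: 1
  step 5. node 4  ⊔preds=1011  new=1111  old=0100  +wl: 
  step 6. node 5  ⊔preds=1111  new=1111  old=0111  +wl: 
  step 7. node 6  ⊔preds=0000  new=1011  stable
  step 8. node 1  ⊔preds=1111  new=1111  stable

Least fixpoint reached:
  node 0: 1010
  node 1: 1111
  node 2: 0010
  node 3: 1011
  node 4: 1111
  node 5: 1111
  node 6: 1011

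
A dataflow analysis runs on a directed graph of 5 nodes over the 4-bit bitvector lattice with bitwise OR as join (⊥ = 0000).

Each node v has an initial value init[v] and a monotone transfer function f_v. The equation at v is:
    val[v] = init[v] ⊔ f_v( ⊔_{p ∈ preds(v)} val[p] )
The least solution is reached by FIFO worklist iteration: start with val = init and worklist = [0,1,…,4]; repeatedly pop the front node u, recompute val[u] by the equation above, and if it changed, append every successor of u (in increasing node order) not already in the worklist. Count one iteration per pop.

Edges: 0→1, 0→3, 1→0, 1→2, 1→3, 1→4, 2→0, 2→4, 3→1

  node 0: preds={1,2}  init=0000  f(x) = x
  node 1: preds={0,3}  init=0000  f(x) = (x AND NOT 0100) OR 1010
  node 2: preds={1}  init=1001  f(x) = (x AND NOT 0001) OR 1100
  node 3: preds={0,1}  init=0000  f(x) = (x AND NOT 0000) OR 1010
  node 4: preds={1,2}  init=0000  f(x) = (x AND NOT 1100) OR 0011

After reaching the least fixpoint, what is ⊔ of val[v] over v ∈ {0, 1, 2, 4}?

Worklist (9 pops):
  #1 pop 0: in=1001 → 1001 (was 0000); enqueue []
  #2 pop 1: in=1001 → 1011 (was 0000); enqueue [0]
  #3 pop 2: in=1011 → 1111 (was 1001); enqueue []
  #4 pop 3: in=1011 → 1011 (was 0000); enqueue [1]
  #5 pop 4: in=1111 → 0011 (was 0000); enqueue []
  #6 pop 0: in=1111 → 1111 (was 1001); enqueue [3]
  #7 pop 1: in=1111 → 1011 (no change)
  #8 pop 3: in=1111 → 1111 (was 1011); enqueue [1]
  #9 pop 1: in=1111 → 1011 (no change)

Fixpoint:
  val[0] = 1111
  val[1] = 1011
  val[2] = 1111
  val[3] = 1111
  val[4] = 0011

1111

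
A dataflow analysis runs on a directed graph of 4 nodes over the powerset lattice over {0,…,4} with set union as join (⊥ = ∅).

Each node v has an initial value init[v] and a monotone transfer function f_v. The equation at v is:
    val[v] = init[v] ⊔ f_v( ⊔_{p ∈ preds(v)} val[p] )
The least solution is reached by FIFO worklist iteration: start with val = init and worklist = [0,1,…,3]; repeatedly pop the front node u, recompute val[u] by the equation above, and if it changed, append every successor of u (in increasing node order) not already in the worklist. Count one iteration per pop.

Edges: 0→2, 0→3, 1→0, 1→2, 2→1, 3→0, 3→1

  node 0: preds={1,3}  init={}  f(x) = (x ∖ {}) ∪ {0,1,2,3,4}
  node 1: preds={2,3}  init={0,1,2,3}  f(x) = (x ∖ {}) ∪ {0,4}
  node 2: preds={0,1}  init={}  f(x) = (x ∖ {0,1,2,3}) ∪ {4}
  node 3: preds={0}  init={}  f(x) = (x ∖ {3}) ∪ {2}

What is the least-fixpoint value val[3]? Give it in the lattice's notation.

{0,1,2,4}

Worklist (6 pops):
  #1 pop 0: in={0,1,2,3} → {0,1,2,3,4} (was {}); enqueue []
  #2 pop 1: in={} → {0,1,2,3,4} (was {0,1,2,3}); enqueue [0]
  #3 pop 2: in={0,1,2,3,4} → {4} (was {}); enqueue [1]
  #4 pop 3: in={0,1,2,3,4} → {0,1,2,4} (was {}); enqueue []
  #5 pop 0: in={0,1,2,3,4} → {0,1,2,3,4} (no change)
  #6 pop 1: in={0,1,2,4} → {0,1,2,3,4} (no change)

Fixpoint:
  val[0] = {0,1,2,3,4}
  val[1] = {0,1,2,3,4}
  val[2] = {4}
  val[3] = {0,1,2,4}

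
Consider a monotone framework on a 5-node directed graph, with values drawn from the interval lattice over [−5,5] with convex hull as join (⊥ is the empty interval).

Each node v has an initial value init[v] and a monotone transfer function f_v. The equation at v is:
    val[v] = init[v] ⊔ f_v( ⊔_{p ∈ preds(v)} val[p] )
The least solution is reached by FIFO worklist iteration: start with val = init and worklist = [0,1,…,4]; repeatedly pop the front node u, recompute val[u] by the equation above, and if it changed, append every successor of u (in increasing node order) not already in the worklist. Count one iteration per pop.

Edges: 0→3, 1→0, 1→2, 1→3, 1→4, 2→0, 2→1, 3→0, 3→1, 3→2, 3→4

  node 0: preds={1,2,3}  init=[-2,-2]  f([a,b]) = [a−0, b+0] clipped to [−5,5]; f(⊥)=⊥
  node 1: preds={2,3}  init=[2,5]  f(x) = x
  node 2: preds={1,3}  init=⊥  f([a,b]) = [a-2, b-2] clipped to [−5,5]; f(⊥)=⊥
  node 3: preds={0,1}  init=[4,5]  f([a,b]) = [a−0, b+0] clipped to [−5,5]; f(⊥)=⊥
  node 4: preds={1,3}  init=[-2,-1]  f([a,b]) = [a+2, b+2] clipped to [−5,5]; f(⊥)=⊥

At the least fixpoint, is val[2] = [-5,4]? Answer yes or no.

Trace (23 dequeues):
  [1] u=0 | in [2,5] | out [-2,5] | prev [-2,-2] | push {}
  [2] u=1 | in [4,5] | out [2,5] | ==
  [3] u=2 | in [2,5] | out [0,3] | prev ⊥ | push {0,1}
  [4] u=3 | in [-2,5] | out [-2,5] | prev [4,5] | push {2}
  [5] u=4 | in [-2,5] | out [-2,5] | prev [-2,-1] | push {}
  [6] u=0 | in [-2,5] | out [-2,5] | ==
  [7] u=1 | in [-2,5] | out [-2,5] | prev [2,5] | push {0,3,4}
  [8] u=2 | in [-2,5] | out [-4,3] | prev [0,3] | push {1}
  [9] u=0 | in [-4,5] | out [-4,5] | prev [-2,5] | push {}
  [10] u=3 | in [-4,5] | out [-4,5] | prev [-2,5] | push {0,2}
  [11] u=4 | in [-4,5] | out [-2,5] | ==
  [12] u=1 | in [-4,5] | out [-4,5] | prev [-2,5] | push {3,4}
  [13] u=0 | in [-4,5] | out [-4,5] | ==
  [14] u=2 | in [-4,5] | out [-5,3] | prev [-4,3] | push {0,1}
  [15] u=3 | in [-4,5] | out [-4,5] | ==
  [16] u=4 | in [-4,5] | out [-2,5] | ==
  [17] u=0 | in [-5,5] | out [-5,5] | prev [-4,5] | push {3}
  [18] u=1 | in [-5,5] | out [-5,5] | prev [-4,5] | push {0,2,4}
  [19] u=3 | in [-5,5] | out [-5,5] | prev [-4,5] | push {1}
  [20] u=0 | in [-5,5] | out [-5,5] | ==
  [21] u=2 | in [-5,5] | out [-5,3] | ==
  [22] u=4 | in [-5,5] | out [-3,5] | prev [-2,5] | push {}
  [23] u=1 | in [-5,5] | out [-5,5] | ==

Converged values:
  [0] [-5,5]
  [1] [-5,5]
  [2] [-5,3]
  [3] [-5,5]
  [4] [-3,5]

no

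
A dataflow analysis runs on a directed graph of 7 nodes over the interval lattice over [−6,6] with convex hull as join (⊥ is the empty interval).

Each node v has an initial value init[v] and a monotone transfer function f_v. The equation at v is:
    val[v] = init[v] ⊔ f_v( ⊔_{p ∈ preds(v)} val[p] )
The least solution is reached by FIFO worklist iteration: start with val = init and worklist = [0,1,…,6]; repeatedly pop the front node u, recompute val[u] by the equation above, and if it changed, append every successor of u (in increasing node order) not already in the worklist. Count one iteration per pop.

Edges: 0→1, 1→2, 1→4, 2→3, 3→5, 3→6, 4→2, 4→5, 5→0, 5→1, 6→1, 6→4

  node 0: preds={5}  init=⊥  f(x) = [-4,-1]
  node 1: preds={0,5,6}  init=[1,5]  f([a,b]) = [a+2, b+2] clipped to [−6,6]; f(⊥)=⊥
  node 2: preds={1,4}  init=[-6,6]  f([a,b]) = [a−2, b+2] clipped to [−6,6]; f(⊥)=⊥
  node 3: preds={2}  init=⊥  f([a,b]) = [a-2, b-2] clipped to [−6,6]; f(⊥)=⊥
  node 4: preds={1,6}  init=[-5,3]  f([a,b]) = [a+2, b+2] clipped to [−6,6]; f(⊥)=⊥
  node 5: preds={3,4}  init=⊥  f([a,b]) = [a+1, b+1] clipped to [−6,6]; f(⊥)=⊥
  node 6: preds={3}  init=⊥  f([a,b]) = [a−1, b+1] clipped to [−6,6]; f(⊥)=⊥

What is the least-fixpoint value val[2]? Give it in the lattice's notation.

Worklist (12 pops):
  #1 pop 0: in=⊥ → [-4,-1] (was ⊥); enqueue []
  #2 pop 1: in=[-4,-1] → [-2,5] (was [1,5]); enqueue []
  #3 pop 2: in=[-5,5] → [-6,6] (no change)
  #4 pop 3: in=[-6,6] → [-6,4] (was ⊥); enqueue []
  #5 pop 4: in=[-2,5] → [-5,6] (was [-5,3]); enqueue [2]
  #6 pop 5: in=[-6,6] → [-5,6] (was ⊥); enqueue [0,1]
  #7 pop 6: in=[-6,4] → [-6,5] (was ⊥); enqueue [4]
  #8 pop 2: in=[-5,6] → [-6,6] (no change)
  #9 pop 0: in=[-5,6] → [-4,-1] (no change)
  #10 pop 1: in=[-6,6] → [-4,6] (was [-2,5]); enqueue [2]
  #11 pop 4: in=[-6,6] → [-5,6] (no change)
  #12 pop 2: in=[-5,6] → [-6,6] (no change)

Fixpoint:
  val[0] = [-4,-1]
  val[1] = [-4,6]
  val[2] = [-6,6]
  val[3] = [-6,4]
  val[4] = [-5,6]
  val[5] = [-5,6]
  val[6] = [-6,5]

[-6,6]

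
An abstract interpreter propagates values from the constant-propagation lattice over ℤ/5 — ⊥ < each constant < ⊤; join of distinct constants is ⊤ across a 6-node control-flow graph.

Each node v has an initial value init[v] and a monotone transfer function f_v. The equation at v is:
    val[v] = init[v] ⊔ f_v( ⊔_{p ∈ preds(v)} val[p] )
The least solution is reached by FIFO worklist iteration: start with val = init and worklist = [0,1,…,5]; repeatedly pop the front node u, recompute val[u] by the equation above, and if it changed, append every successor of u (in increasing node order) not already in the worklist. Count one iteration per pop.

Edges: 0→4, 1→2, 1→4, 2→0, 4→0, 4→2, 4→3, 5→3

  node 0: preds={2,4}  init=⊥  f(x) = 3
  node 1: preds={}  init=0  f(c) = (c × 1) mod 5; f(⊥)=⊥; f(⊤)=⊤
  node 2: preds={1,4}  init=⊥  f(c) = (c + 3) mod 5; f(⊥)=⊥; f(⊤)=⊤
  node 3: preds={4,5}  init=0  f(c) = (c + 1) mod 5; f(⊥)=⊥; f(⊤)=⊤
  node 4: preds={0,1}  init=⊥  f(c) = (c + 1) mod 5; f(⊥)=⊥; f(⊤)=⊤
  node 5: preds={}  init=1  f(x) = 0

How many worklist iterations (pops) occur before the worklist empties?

Iteration log — 10 steps:
  step 1. node 0  ⊔preds=⊥  new=3  old=⊥  +wl: 
  step 2. node 1  ⊔preds=⊥  new=0  stable
  step 3. node 2  ⊔preds=0  new=3  old=⊥  +wl: 0
  step 4. node 3  ⊔preds=1  new=⊤  old=0  +wl: 
  step 5. node 4  ⊔preds=⊤  new=⊤  old=⊥  +wl: 2,3
  step 6. node 5  ⊔preds=⊥  new=⊤  old=1  +wl: 
  step 7. node 0  ⊔preds=⊤  new=3  stable
  step 8. node 2  ⊔preds=⊤  new=⊤  old=3  +wl: 0
  step 9. node 3  ⊔preds=⊤  new=⊤  stable
  step 10. node 0  ⊔preds=⊤  new=3  stable

Least fixpoint reached:
  node 0: 3
  node 1: 0
  node 2: ⊤
  node 3: ⊤
  node 4: ⊤
  node 5: ⊤

10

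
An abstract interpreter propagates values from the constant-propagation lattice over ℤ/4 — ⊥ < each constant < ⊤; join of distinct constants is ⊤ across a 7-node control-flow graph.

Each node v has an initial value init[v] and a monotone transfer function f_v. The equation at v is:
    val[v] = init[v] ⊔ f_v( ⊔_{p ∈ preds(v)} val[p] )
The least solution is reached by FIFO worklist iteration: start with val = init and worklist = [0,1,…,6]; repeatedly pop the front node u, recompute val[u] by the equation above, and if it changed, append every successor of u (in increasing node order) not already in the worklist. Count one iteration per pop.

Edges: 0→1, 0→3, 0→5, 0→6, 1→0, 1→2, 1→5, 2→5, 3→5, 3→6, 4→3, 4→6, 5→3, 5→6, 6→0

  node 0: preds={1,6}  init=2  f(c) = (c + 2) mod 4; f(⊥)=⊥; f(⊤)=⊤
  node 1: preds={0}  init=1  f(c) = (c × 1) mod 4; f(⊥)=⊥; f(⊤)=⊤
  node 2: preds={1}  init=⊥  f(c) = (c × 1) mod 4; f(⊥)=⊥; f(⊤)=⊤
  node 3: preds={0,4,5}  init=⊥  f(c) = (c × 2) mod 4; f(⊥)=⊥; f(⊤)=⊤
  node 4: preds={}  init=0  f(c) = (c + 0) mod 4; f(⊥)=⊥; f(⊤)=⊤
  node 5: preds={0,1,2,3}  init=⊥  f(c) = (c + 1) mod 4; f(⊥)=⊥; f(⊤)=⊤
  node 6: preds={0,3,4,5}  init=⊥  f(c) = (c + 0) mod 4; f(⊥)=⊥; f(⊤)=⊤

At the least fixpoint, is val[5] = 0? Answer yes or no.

no

Worklist (9 pops):
  #1 pop 0: in=1 → ⊤ (was 2); enqueue []
  #2 pop 1: in=⊤ → ⊤ (was 1); enqueue [0]
  #3 pop 2: in=⊤ → ⊤ (was ⊥); enqueue []
  #4 pop 3: in=⊤ → ⊤ (was ⊥); enqueue []
  #5 pop 4: in=⊥ → 0 (no change)
  #6 pop 5: in=⊤ → ⊤ (was ⊥); enqueue [3]
  #7 pop 6: in=⊤ → ⊤ (was ⊥); enqueue []
  #8 pop 0: in=⊤ → ⊤ (no change)
  #9 pop 3: in=⊤ → ⊤ (no change)

Fixpoint:
  val[0] = ⊤
  val[1] = ⊤
  val[2] = ⊤
  val[3] = ⊤
  val[4] = 0
  val[5] = ⊤
  val[6] = ⊤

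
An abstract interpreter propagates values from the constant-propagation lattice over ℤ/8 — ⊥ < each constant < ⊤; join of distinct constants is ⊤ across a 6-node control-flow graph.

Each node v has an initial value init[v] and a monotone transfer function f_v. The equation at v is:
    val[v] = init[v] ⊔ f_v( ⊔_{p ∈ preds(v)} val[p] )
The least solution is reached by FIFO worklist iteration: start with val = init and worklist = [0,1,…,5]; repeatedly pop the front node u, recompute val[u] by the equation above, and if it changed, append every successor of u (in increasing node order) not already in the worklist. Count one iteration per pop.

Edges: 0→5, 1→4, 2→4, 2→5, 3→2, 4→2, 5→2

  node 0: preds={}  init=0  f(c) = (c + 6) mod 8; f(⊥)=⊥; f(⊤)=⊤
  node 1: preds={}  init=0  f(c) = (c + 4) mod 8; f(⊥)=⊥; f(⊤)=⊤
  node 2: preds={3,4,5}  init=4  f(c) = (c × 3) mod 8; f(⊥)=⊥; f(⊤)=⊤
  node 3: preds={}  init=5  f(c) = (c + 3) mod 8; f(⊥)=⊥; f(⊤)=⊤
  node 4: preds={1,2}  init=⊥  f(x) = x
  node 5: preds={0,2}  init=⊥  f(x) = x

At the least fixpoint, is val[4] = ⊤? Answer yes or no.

Iteration log — 7 steps:
  step 1. node 0  ⊔preds=⊥  new=0  stable
  step 2. node 1  ⊔preds=⊥  new=0  stable
  step 3. node 2  ⊔preds=5  new=⊤  old=4  +wl: 
  step 4. node 3  ⊔preds=⊥  new=5  stable
  step 5. node 4  ⊔preds=⊤  new=⊤  old=⊥  +wl: 2
  step 6. node 5  ⊔preds=⊤  new=⊤  old=⊥  +wl: 
  step 7. node 2  ⊔preds=⊤  new=⊤  stable

Least fixpoint reached:
  node 0: 0
  node 1: 0
  node 2: ⊤
  node 3: 5
  node 4: ⊤
  node 5: ⊤

yes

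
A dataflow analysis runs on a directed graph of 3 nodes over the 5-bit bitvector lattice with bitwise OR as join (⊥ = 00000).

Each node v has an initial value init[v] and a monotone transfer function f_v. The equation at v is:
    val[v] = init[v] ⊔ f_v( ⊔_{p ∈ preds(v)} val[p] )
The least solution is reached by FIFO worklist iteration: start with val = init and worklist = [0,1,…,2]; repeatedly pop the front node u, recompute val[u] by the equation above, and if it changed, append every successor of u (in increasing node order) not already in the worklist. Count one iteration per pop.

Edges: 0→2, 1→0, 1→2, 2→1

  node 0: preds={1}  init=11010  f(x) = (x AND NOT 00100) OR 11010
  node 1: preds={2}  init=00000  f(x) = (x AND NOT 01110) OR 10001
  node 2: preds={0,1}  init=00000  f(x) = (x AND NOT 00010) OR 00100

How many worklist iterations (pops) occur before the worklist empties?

6

Iteration log — 6 steps:
  step 1. node 0  ⊔preds=00000  new=11010  stable
  step 2. node 1  ⊔preds=00000  new=10001  old=00000  +wl: 0
  step 3. node 2  ⊔preds=11011  new=11101  old=00000  +wl: 1
  step 4. node 0  ⊔preds=10001  new=11011  old=11010  +wl: 2
  step 5. node 1  ⊔preds=11101  new=10001  stable
  step 6. node 2  ⊔preds=11011  new=11101  stable

Least fixpoint reached:
  node 0: 11011
  node 1: 10001
  node 2: 11101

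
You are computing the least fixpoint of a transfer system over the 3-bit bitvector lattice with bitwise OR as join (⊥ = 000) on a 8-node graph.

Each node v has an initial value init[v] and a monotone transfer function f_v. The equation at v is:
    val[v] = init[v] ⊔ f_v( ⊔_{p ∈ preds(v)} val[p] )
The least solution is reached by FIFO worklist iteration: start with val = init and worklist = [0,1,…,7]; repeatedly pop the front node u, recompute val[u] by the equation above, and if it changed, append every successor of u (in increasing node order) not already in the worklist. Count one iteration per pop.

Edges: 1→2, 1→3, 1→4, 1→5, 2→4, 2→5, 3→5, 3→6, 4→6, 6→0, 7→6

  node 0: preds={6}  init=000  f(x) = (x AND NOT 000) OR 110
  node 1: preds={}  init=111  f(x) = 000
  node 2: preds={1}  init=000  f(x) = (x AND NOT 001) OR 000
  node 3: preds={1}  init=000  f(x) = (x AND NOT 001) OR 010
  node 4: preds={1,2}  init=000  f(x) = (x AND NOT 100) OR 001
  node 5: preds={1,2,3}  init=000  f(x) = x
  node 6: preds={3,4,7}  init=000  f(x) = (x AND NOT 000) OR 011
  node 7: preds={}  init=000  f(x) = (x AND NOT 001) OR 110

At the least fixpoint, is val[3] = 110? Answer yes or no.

Trace (10 dequeues):
  [1] u=0 | in 000 | out 110 | prev 000 | push {}
  [2] u=1 | in 000 | out 111 | ==
  [3] u=2 | in 111 | out 110 | prev 000 | push {}
  [4] u=3 | in 111 | out 110 | prev 000 | push {}
  [5] u=4 | in 111 | out 011 | prev 000 | push {}
  [6] u=5 | in 111 | out 111 | prev 000 | push {}
  [7] u=6 | in 111 | out 111 | prev 000 | push {0}
  [8] u=7 | in 000 | out 110 | prev 000 | push {6}
  [9] u=0 | in 111 | out 111 | prev 110 | push {}
  [10] u=6 | in 111 | out 111 | ==

Converged values:
  [0] 111
  [1] 111
  [2] 110
  [3] 110
  [4] 011
  [5] 111
  [6] 111
  [7] 110

yes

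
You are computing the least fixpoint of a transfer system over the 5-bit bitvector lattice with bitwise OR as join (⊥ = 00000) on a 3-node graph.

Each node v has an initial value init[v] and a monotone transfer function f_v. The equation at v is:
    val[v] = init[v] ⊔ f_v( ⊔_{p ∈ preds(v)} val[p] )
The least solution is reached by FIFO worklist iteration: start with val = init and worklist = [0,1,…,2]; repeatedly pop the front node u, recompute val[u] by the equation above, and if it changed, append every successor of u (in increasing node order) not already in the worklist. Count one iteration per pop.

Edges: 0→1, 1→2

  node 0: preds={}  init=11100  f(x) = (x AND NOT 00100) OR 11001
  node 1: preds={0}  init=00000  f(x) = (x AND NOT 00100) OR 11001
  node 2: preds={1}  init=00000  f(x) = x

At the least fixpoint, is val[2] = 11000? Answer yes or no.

no

Trace (3 dequeues):
  [1] u=0 | in 00000 | out 11101 | prev 11100 | push {}
  [2] u=1 | in 11101 | out 11001 | prev 00000 | push {}
  [3] u=2 | in 11001 | out 11001 | prev 00000 | push {}

Converged values:
  [0] 11101
  [1] 11001
  [2] 11001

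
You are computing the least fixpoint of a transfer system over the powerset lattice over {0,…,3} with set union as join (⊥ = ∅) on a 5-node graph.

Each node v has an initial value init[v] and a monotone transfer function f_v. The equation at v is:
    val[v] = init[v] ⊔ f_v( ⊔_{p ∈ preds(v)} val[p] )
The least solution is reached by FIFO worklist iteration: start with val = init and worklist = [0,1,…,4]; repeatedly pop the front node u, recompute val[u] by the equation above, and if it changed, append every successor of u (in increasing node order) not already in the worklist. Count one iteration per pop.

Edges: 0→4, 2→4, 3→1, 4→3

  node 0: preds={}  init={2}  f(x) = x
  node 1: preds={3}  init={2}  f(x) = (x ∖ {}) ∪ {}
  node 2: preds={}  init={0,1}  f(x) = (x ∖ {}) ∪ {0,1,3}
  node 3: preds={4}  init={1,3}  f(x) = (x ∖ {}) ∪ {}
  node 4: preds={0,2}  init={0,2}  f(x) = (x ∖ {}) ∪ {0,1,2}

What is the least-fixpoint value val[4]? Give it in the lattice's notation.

{0,1,2,3}

Trace (7 dequeues):
  [1] u=0 | in {} | out {2} | ==
  [2] u=1 | in {1,3} | out {1,2,3} | prev {2} | push {}
  [3] u=2 | in {} | out {0,1,3} | prev {0,1} | push {}
  [4] u=3 | in {0,2} | out {0,1,2,3} | prev {1,3} | push {1}
  [5] u=4 | in {0,1,2,3} | out {0,1,2,3} | prev {0,2} | push {3}
  [6] u=1 | in {0,1,2,3} | out {0,1,2,3} | prev {1,2,3} | push {}
  [7] u=3 | in {0,1,2,3} | out {0,1,2,3} | ==

Converged values:
  [0] {2}
  [1] {0,1,2,3}
  [2] {0,1,3}
  [3] {0,1,2,3}
  [4] {0,1,2,3}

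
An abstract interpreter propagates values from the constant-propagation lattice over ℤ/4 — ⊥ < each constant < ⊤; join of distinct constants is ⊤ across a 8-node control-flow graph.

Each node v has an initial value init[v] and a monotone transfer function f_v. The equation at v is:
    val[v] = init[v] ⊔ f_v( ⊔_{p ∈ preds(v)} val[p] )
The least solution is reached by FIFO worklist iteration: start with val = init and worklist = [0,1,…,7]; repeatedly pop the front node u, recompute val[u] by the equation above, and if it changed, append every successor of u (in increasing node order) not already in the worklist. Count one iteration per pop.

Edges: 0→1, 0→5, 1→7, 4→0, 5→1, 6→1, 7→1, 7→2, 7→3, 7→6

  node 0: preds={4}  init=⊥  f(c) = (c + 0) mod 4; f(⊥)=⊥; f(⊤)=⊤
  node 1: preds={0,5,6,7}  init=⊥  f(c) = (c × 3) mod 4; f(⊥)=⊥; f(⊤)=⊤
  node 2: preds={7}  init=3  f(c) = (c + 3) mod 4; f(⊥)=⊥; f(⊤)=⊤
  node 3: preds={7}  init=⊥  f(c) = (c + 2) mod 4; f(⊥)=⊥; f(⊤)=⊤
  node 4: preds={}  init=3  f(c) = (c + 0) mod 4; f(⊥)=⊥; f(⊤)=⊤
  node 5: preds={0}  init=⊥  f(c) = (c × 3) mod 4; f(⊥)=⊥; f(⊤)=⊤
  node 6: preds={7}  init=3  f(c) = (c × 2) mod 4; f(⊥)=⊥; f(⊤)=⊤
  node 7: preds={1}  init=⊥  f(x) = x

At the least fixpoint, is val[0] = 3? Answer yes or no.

yes

Iteration log — 17 steps:
  step 1. node 0  ⊔preds=3  new=3  old=⊥  +wl: 
  step 2. node 1  ⊔preds=3  new=1  old=⊥  +wl: 
  step 3. node 2  ⊔preds=⊥  new=3  stable
  step 4. node 3  ⊔preds=⊥  new=⊥  stable
  step 5. node 4  ⊔preds=⊥  new=3  stable
  step 6. node 5  ⊔preds=3  new=1  old=⊥  +wl: 1
  step 7. node 6  ⊔preds=⊥  new=3  stable
  step 8. node 7  ⊔preds=1  new=1  old=⊥  +wl: 2,3,6
  step 9. node 1  ⊔preds=⊤  new=⊤  old=1  +wl: 7
  step 10. node 2  ⊔preds=1  new=⊤  old=3  +wl: 
  step 11. node 3  ⊔preds=1  new=3  old=⊥  +wl: 
  step 12. node 6  ⊔preds=1  new=⊤  old=3  +wl: 1
  step 13. node 7  ⊔preds=⊤  new=⊤  old=1  +wl: 2,3,6
  step 14. node 1  ⊔preds=⊤  new=⊤  stable
  step 15. node 2  ⊔preds=⊤  new=⊤  stable
  step 16. node 3  ⊔preds=⊤  new=⊤  old=3  +wl: 
  step 17. node 6  ⊔preds=⊤  new=⊤  stable

Least fixpoint reached:
  node 0: 3
  node 1: ⊤
  node 2: ⊤
  node 3: ⊤
  node 4: 3
  node 5: 1
  node 6: ⊤
  node 7: ⊤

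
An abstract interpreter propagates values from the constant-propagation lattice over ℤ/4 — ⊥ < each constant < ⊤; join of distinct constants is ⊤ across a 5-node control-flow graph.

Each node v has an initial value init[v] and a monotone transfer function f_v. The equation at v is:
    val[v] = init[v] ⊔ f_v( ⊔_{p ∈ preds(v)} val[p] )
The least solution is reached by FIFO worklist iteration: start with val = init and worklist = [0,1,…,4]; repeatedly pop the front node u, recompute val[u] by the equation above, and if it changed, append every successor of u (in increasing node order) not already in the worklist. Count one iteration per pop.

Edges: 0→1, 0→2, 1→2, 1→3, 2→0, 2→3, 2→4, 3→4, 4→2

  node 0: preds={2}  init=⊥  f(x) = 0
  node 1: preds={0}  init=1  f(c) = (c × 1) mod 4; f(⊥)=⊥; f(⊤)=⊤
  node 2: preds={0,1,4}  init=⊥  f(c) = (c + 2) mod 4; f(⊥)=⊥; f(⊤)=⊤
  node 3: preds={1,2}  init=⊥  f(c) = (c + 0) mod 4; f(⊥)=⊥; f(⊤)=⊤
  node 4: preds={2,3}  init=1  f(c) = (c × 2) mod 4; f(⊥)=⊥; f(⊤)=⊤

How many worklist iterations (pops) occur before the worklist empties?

Worklist (7 pops):
  #1 pop 0: in=⊥ → 0 (was ⊥); enqueue []
  #2 pop 1: in=0 → ⊤ (was 1); enqueue []
  #3 pop 2: in=⊤ → ⊤ (was ⊥); enqueue [0]
  #4 pop 3: in=⊤ → ⊤ (was ⊥); enqueue []
  #5 pop 4: in=⊤ → ⊤ (was 1); enqueue [2]
  #6 pop 0: in=⊤ → 0 (no change)
  #7 pop 2: in=⊤ → ⊤ (no change)

Fixpoint:
  val[0] = 0
  val[1] = ⊤
  val[2] = ⊤
  val[3] = ⊤
  val[4] = ⊤

7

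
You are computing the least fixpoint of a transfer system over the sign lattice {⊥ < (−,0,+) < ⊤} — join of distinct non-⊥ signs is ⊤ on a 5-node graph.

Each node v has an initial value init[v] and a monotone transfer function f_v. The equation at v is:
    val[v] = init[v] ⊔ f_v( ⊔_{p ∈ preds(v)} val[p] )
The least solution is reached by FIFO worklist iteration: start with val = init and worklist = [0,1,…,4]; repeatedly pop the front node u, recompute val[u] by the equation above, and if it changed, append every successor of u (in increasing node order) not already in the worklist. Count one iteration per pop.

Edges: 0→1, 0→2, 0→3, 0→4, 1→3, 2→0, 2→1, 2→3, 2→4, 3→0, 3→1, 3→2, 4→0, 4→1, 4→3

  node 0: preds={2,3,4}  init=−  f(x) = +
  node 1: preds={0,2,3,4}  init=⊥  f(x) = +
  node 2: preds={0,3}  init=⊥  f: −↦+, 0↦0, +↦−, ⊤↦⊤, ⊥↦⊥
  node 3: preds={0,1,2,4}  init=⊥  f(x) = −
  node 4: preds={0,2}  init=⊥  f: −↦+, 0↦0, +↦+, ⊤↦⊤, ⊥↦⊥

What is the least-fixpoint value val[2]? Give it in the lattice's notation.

⊤

Iteration log — 9 steps:
  step 1. node 0  ⊔preds=⊥  new=⊤  old=−  +wl: 
  step 2. node 1  ⊔preds=⊤  new=+  old=⊥  +wl: 
  step 3. node 2  ⊔preds=⊤  new=⊤  old=⊥  +wl: 0,1
  step 4. node 3  ⊔preds=⊤  new=−  old=⊥  +wl: 2
  step 5. node 4  ⊔preds=⊤  new=⊤  old=⊥  +wl: 3
  step 6. node 0  ⊔preds=⊤  new=⊤  stable
  step 7. node 1  ⊔preds=⊤  new=+  stable
  step 8. node 2  ⊔preds=⊤  new=⊤  stable
  step 9. node 3  ⊔preds=⊤  new=−  stable

Least fixpoint reached:
  node 0: ⊤
  node 1: +
  node 2: ⊤
  node 3: −
  node 4: ⊤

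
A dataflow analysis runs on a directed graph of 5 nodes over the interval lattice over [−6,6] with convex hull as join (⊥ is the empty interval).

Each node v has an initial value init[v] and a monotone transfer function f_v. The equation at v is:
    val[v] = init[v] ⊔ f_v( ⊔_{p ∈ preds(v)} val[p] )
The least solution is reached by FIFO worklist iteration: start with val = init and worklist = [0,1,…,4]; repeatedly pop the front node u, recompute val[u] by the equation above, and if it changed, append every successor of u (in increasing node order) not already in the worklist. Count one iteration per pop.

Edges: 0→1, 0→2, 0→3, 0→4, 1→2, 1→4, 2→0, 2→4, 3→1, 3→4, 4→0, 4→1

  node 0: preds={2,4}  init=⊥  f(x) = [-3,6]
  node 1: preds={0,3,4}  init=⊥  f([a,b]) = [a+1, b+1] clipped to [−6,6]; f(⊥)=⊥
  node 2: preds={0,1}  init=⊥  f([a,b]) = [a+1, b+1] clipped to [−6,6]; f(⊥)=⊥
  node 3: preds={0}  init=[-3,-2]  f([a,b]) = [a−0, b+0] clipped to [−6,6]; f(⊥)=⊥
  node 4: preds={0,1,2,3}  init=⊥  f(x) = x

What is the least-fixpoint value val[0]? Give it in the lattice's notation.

[-3,6]

Iteration log — 7 steps:
  step 1. node 0  ⊔preds=⊥  new=[-3,6]  old=⊥  +wl: 
  step 2. node 1  ⊔preds=[-3,6]  new=[-2,6]  old=⊥  +wl: 
  step 3. node 2  ⊔preds=[-3,6]  new=[-2,6]  old=⊥  +wl: 0
  step 4. node 3  ⊔preds=[-3,6]  new=[-3,6]  old=[-3,-2]  +wl: 1
  step 5. node 4  ⊔preds=[-3,6]  new=[-3,6]  old=⊥  +wl: 
  step 6. node 0  ⊔preds=[-3,6]  new=[-3,6]  stable
  step 7. node 1  ⊔preds=[-3,6]  new=[-2,6]  stable

Least fixpoint reached:
  node 0: [-3,6]
  node 1: [-2,6]
  node 2: [-2,6]
  node 3: [-3,6]
  node 4: [-3,6]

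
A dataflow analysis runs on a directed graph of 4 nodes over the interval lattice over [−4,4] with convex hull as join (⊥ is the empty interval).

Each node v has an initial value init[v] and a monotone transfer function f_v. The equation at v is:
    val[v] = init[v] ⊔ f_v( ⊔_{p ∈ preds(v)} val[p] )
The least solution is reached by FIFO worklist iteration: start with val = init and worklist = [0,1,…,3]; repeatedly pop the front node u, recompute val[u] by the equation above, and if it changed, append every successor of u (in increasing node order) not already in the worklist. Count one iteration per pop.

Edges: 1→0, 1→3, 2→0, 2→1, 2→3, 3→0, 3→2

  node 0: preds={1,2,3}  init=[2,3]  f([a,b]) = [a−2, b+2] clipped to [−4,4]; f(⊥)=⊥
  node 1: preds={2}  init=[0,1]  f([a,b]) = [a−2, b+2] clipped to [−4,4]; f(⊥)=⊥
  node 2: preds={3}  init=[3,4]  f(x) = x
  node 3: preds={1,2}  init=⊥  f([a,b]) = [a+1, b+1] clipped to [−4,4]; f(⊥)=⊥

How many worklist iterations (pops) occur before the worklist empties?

29

Iteration log — 29 steps:
  step 1. node 0  ⊔preds=[0,4]  new=[-2,4]  old=[2,3]  +wl: 
  step 2. node 1  ⊔preds=[3,4]  new=[0,4]  old=[0,1]  +wl: 0
  step 3. node 2  ⊔preds=⊥  new=[3,4]  stable
  step 4. node 3  ⊔preds=[0,4]  new=[1,4]  old=⊥  +wl: 2
  step 5. node 0  ⊔preds=[0,4]  new=[-2,4]  stable
  step 6. node 2  ⊔preds=[1,4]  new=[1,4]  old=[3,4]  +wl: 0,1,3
  step 7. node 0  ⊔preds=[0,4]  new=[-2,4]  stable
  step 8. node 1  ⊔preds=[1,4]  new=[-1,4]  old=[0,4]  +wl: 0
  step 9. node 3  ⊔preds=[-1,4]  new=[0,4]  old=[1,4]  +wl: 2
  step 10. node 0  ⊔preds=[-1,4]  new=[-3,4]  old=[-2,4]  +wl: 
  step 11. node 2  ⊔preds=[0,4]  new=[0,4]  old=[1,4]  +wl: 0,1,3
  step 12. node 0  ⊔preds=[-1,4]  new=[-3,4]  stable
  step 13. node 1  ⊔preds=[0,4]  new=[-2,4]  old=[-1,4]  +wl: 0
  step 14. node 3  ⊔preds=[-2,4]  new=[-1,4]  old=[0,4]  +wl: 2
  step 15. node 0  ⊔preds=[-2,4]  new=[-4,4]  old=[-3,4]  +wl: 
  step 16. node 2  ⊔preds=[-1,4]  new=[-1,4]  old=[0,4]  +wl: 0,1,3
  step 17. node 0  ⊔preds=[-2,4]  new=[-4,4]  stable
  step 18. node 1  ⊔preds=[-1,4]  new=[-3,4]  old=[-2,4]  +wl: 0
  step 19. node 3  ⊔preds=[-3,4]  new=[-2,4]  old=[-1,4]  +wl: 2
  step 20. node 0  ⊔preds=[-3,4]  new=[-4,4]  stable
  step 21. node 2  ⊔preds=[-2,4]  new=[-2,4]  old=[-1,4]  +wl: 0,1,3
  step 22. node 0  ⊔preds=[-3,4]  new=[-4,4]  stable
  step 23. node 1  ⊔preds=[-2,4]  new=[-4,4]  old=[-3,4]  +wl: 0
  step 24. node 3  ⊔preds=[-4,4]  new=[-3,4]  old=[-2,4]  +wl: 2
  step 25. node 0  ⊔preds=[-4,4]  new=[-4,4]  stable
  step 26. node 2  ⊔preds=[-3,4]  new=[-3,4]  old=[-2,4]  +wl: 0,1,3
  step 27. node 0  ⊔preds=[-4,4]  new=[-4,4]  stable
  step 28. node 1  ⊔preds=[-3,4]  new=[-4,4]  stable
  step 29. node 3  ⊔preds=[-4,4]  new=[-3,4]  stable

Least fixpoint reached:
  node 0: [-4,4]
  node 1: [-4,4]
  node 2: [-3,4]
  node 3: [-3,4]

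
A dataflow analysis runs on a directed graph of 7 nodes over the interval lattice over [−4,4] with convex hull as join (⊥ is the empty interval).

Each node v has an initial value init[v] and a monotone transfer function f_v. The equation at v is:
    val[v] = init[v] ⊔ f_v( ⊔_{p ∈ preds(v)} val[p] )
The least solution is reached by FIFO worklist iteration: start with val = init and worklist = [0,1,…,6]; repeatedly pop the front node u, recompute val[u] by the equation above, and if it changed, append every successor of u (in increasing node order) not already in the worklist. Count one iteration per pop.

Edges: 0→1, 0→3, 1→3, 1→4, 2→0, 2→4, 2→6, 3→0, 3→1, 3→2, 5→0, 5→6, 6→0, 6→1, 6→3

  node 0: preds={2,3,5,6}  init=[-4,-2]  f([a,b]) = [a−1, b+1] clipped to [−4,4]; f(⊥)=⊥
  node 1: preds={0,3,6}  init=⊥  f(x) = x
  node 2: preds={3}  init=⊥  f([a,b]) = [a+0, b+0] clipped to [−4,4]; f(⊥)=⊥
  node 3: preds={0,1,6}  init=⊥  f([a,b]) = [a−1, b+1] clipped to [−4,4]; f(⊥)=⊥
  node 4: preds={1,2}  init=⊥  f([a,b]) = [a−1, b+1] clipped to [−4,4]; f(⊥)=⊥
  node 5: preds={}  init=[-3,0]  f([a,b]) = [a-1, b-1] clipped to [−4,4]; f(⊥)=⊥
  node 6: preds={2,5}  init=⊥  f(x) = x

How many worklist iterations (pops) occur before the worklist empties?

23

Trace (23 dequeues):
  [1] u=0 | in [-3,0] | out [-4,1] | prev [-4,-2] | push {}
  [2] u=1 | in [-4,1] | out [-4,1] | prev ⊥ | push {}
  [3] u=2 | in ⊥ | out ⊥ | ==
  [4] u=3 | in [-4,1] | out [-4,2] | prev ⊥ | push {0,1,2}
  [5] u=4 | in [-4,1] | out [-4,2] | prev ⊥ | push {}
  [6] u=5 | in ⊥ | out [-3,0] | ==
  [7] u=6 | in [-3,0] | out [-3,0] | prev ⊥ | push {3}
  [8] u=0 | in [-4,2] | out [-4,3] | prev [-4,1] | push {}
  [9] u=1 | in [-4,3] | out [-4,3] | prev [-4,1] | push {4}
  [10] u=2 | in [-4,2] | out [-4,2] | prev ⊥ | push {0,6}
  [11] u=3 | in [-4,3] | out [-4,4] | prev [-4,2] | push {1,2}
  [12] u=4 | in [-4,3] | out [-4,4] | prev [-4,2] | push {}
  [13] u=0 | in [-4,4] | out [-4,4] | prev [-4,3] | push {3}
  [14] u=6 | in [-4,2] | out [-4,2] | prev [-3,0] | push {0}
  [15] u=1 | in [-4,4] | out [-4,4] | prev [-4,3] | push {4}
  [16] u=2 | in [-4,4] | out [-4,4] | prev [-4,2] | push {6}
  [17] u=3 | in [-4,4] | out [-4,4] | ==
  [18] u=0 | in [-4,4] | out [-4,4] | ==
  [19] u=4 | in [-4,4] | out [-4,4] | ==
  [20] u=6 | in [-4,4] | out [-4,4] | prev [-4,2] | push {0,1,3}
  [21] u=0 | in [-4,4] | out [-4,4] | ==
  [22] u=1 | in [-4,4] | out [-4,4] | ==
  [23] u=3 | in [-4,4] | out [-4,4] | ==

Converged values:
  [0] [-4,4]
  [1] [-4,4]
  [2] [-4,4]
  [3] [-4,4]
  [4] [-4,4]
  [5] [-3,0]
  [6] [-4,4]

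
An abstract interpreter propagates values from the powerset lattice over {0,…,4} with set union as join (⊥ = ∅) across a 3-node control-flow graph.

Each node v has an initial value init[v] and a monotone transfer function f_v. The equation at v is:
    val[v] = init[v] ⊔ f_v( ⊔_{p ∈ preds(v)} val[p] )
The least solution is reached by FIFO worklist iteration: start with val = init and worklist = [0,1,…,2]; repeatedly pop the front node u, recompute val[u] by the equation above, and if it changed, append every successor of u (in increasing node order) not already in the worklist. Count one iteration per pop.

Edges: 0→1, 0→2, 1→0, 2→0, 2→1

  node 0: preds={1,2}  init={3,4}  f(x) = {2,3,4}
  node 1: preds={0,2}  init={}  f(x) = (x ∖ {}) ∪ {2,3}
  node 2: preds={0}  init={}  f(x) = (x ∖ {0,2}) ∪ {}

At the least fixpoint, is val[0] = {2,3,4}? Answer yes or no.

yes

Trace (5 dequeues):
  [1] u=0 | in {} | out {2,3,4} | prev {3,4} | push {}
  [2] u=1 | in {2,3,4} | out {2,3,4} | prev {} | push {0}
  [3] u=2 | in {2,3,4} | out {3,4} | prev {} | push {1}
  [4] u=0 | in {2,3,4} | out {2,3,4} | ==
  [5] u=1 | in {2,3,4} | out {2,3,4} | ==

Converged values:
  [0] {2,3,4}
  [1] {2,3,4}
  [2] {3,4}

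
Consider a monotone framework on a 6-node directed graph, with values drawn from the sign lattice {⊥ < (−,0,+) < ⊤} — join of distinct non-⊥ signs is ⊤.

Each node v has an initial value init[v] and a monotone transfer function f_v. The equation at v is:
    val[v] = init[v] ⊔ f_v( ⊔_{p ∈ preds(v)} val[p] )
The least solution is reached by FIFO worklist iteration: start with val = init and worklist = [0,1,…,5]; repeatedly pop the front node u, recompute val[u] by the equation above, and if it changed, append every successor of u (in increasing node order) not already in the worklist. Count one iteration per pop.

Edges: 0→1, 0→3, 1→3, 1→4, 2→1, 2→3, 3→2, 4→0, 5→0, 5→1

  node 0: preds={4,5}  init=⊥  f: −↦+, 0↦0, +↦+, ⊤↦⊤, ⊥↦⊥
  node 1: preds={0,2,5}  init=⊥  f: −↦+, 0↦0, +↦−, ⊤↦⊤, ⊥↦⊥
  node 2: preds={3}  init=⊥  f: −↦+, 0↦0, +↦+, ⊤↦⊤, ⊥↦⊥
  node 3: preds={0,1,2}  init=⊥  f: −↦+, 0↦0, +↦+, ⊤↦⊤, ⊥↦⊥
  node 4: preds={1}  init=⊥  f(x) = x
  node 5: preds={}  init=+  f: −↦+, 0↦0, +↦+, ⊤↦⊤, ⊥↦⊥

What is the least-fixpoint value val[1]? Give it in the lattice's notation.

Iteration log — 12 steps:
  step 1. node 0  ⊔preds=+  new=+  old=⊥  +wl: 
  step 2. node 1  ⊔preds=+  new=−  old=⊥  +wl: 
  step 3. node 2  ⊔preds=⊥  new=⊥  stable
  step 4. node 3  ⊔preds=⊤  new=⊤  old=⊥  +wl: 2
  step 5. node 4  ⊔preds=−  new=−  old=⊥  +wl: 0
  step 6. node 5  ⊔preds=⊥  new=+  stable
  step 7. node 2  ⊔preds=⊤  new=⊤  old=⊥  +wl: 1,3
  step 8. node 0  ⊔preds=⊤  new=⊤  old=+  +wl: 
  step 9. node 1  ⊔preds=⊤  new=⊤  old=−  +wl: 4
  step 10. node 3  ⊔preds=⊤  new=⊤  stable
  step 11. node 4  ⊔preds=⊤  new=⊤  old=−  +wl: 0
  step 12. node 0  ⊔preds=⊤  new=⊤  stable

Least fixpoint reached:
  node 0: ⊤
  node 1: ⊤
  node 2: ⊤
  node 3: ⊤
  node 4: ⊤
  node 5: +

⊤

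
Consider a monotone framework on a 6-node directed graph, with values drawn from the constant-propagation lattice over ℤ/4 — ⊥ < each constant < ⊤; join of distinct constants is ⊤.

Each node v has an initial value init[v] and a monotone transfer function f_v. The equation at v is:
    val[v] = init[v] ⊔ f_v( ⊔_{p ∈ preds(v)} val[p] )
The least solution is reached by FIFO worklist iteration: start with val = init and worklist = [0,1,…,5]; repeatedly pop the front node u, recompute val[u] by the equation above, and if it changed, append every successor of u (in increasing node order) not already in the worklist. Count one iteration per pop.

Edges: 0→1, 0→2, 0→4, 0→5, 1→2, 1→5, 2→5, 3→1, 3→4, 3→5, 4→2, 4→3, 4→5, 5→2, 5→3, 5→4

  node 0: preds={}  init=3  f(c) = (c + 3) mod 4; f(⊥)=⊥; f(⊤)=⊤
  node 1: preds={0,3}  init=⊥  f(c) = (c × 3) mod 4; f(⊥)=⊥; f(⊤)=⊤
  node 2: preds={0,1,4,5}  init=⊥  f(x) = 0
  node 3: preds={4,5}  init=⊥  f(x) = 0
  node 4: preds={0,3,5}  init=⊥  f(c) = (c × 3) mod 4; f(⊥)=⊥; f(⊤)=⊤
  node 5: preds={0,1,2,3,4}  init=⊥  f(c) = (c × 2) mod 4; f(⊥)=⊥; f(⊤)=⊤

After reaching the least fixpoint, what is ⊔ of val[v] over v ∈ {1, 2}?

⊤

Worklist (11 pops):
  #1 pop 0: in=⊥ → 3 (no change)
  #2 pop 1: in=3 → 1 (was ⊥); enqueue []
  #3 pop 2: in=⊤ → 0 (was ⊥); enqueue []
  #4 pop 3: in=⊥ → 0 (was ⊥); enqueue [1]
  #5 pop 4: in=⊤ → ⊤ (was ⊥); enqueue [2,3]
  #6 pop 5: in=⊤ → ⊤ (was ⊥); enqueue [4]
  #7 pop 1: in=⊤ → ⊤ (was 1); enqueue [5]
  #8 pop 2: in=⊤ → 0 (no change)
  #9 pop 3: in=⊤ → 0 (no change)
  #10 pop 4: in=⊤ → ⊤ (no change)
  #11 pop 5: in=⊤ → ⊤ (no change)

Fixpoint:
  val[0] = 3
  val[1] = ⊤
  val[2] = 0
  val[3] = 0
  val[4] = ⊤
  val[5] = ⊤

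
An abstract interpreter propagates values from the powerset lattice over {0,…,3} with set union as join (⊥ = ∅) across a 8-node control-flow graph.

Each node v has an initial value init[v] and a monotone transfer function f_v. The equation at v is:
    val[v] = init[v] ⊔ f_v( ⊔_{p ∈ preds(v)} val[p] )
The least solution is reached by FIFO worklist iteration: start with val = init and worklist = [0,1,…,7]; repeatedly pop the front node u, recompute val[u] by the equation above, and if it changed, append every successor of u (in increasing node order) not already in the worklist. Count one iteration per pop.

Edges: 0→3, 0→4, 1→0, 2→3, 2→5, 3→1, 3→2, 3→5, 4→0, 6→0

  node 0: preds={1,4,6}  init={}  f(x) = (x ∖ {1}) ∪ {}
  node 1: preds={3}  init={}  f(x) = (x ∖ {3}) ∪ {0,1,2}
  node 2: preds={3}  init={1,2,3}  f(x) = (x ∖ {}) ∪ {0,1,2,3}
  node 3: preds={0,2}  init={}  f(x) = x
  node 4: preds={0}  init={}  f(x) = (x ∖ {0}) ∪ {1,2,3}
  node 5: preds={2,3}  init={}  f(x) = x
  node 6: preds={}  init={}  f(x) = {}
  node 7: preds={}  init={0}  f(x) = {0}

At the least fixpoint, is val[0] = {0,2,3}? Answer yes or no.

yes

Iteration log — 13 steps:
  step 1. node 0  ⊔preds={}  new={}  stable
  step 2. node 1  ⊔preds={}  new={0,1,2}  old={}  +wl: 0
  step 3. node 2  ⊔preds={}  new={0,1,2,3}  old={1,2,3}  +wl: 
  step 4. node 3  ⊔preds={0,1,2,3}  new={0,1,2,3}  old={}  +wl: 1,2
  step 5. node 4  ⊔preds={}  new={1,2,3}  old={}  +wl: 
  step 6. node 5  ⊔preds={0,1,2,3}  new={0,1,2,3}  old={}  +wl: 
  step 7. node 6  ⊔preds={}  new={}  stable
  step 8. node 7  ⊔preds={}  new={0}  stable
  step 9. node 0  ⊔preds={0,1,2,3}  new={0,2,3}  old={}  +wl: 3,4
  step 10. node 1  ⊔preds={0,1,2,3}  new={0,1,2}  stable
  step 11. node 2  ⊔preds={0,1,2,3}  new={0,1,2,3}  stable
  step 12. node 3  ⊔preds={0,1,2,3}  new={0,1,2,3}  stable
  step 13. node 4  ⊔preds={0,2,3}  new={1,2,3}  stable

Least fixpoint reached:
  node 0: {0,2,3}
  node 1: {0,1,2}
  node 2: {0,1,2,3}
  node 3: {0,1,2,3}
  node 4: {1,2,3}
  node 5: {0,1,2,3}
  node 6: {}
  node 7: {0}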